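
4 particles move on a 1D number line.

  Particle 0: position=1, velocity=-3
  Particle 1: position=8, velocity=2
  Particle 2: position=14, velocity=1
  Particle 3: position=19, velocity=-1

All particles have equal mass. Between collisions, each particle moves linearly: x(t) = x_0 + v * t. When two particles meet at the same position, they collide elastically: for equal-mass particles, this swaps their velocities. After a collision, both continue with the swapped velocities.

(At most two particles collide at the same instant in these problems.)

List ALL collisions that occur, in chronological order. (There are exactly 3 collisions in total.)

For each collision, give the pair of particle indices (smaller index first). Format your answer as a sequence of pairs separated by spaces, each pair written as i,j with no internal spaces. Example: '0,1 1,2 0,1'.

Answer: 2,3 1,2 2,3

Derivation:
Collision at t=5/2: particles 2 and 3 swap velocities; positions: p0=-13/2 p1=13 p2=33/2 p3=33/2; velocities now: v0=-3 v1=2 v2=-1 v3=1
Collision at t=11/3: particles 1 and 2 swap velocities; positions: p0=-10 p1=46/3 p2=46/3 p3=53/3; velocities now: v0=-3 v1=-1 v2=2 v3=1
Collision at t=6: particles 2 and 3 swap velocities; positions: p0=-17 p1=13 p2=20 p3=20; velocities now: v0=-3 v1=-1 v2=1 v3=2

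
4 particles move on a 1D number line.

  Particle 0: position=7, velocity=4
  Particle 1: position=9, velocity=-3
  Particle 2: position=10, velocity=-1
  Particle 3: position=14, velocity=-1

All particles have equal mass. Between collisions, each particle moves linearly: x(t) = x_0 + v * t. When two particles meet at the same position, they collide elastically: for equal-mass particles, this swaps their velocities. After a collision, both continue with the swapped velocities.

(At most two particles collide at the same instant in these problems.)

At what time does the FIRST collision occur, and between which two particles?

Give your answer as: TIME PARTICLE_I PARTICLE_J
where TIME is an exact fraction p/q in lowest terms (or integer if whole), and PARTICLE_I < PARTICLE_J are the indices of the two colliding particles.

Answer: 2/7 0 1

Derivation:
Pair (0,1): pos 7,9 vel 4,-3 -> gap=2, closing at 7/unit, collide at t=2/7
Pair (1,2): pos 9,10 vel -3,-1 -> not approaching (rel speed -2 <= 0)
Pair (2,3): pos 10,14 vel -1,-1 -> not approaching (rel speed 0 <= 0)
Earliest collision: t=2/7 between 0 and 1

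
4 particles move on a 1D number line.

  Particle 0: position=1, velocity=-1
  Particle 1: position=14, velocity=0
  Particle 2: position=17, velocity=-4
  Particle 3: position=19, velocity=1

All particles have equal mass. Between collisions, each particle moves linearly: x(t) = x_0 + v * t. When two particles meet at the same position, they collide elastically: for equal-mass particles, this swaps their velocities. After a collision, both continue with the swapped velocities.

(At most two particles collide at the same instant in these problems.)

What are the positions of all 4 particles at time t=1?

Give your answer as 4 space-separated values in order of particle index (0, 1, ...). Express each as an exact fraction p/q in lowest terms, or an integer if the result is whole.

Answer: 0 13 14 20

Derivation:
Collision at t=3/4: particles 1 and 2 swap velocities; positions: p0=1/4 p1=14 p2=14 p3=79/4; velocities now: v0=-1 v1=-4 v2=0 v3=1
Advance to t=1 (no further collisions before then); velocities: v0=-1 v1=-4 v2=0 v3=1; positions = 0 13 14 20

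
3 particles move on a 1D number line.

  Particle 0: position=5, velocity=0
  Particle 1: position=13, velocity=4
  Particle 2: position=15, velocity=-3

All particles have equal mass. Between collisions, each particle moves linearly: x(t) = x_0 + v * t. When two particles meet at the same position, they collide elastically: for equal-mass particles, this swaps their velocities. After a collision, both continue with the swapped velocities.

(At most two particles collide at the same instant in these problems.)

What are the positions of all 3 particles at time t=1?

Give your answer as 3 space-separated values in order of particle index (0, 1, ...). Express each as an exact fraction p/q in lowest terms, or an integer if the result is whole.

Answer: 5 12 17

Derivation:
Collision at t=2/7: particles 1 and 2 swap velocities; positions: p0=5 p1=99/7 p2=99/7; velocities now: v0=0 v1=-3 v2=4
Advance to t=1 (no further collisions before then); velocities: v0=0 v1=-3 v2=4; positions = 5 12 17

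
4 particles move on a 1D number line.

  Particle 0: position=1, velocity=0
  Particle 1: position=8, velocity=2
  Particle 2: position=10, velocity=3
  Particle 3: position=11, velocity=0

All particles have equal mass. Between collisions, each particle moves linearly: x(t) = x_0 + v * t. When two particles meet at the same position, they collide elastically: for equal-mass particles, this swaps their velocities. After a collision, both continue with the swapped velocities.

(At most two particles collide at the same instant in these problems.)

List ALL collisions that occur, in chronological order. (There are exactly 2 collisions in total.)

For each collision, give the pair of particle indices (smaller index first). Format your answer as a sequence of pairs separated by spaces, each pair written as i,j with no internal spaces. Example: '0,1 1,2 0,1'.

Answer: 2,3 1,2

Derivation:
Collision at t=1/3: particles 2 and 3 swap velocities; positions: p0=1 p1=26/3 p2=11 p3=11; velocities now: v0=0 v1=2 v2=0 v3=3
Collision at t=3/2: particles 1 and 2 swap velocities; positions: p0=1 p1=11 p2=11 p3=29/2; velocities now: v0=0 v1=0 v2=2 v3=3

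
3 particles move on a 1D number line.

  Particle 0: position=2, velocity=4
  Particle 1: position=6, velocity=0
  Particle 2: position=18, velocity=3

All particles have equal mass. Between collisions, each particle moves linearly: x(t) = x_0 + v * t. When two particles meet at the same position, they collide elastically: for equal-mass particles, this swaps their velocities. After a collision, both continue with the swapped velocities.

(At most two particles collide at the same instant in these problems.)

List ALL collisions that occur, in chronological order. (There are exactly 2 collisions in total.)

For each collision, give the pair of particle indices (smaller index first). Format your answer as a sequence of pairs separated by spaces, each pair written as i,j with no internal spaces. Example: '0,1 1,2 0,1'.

Answer: 0,1 1,2

Derivation:
Collision at t=1: particles 0 and 1 swap velocities; positions: p0=6 p1=6 p2=21; velocities now: v0=0 v1=4 v2=3
Collision at t=16: particles 1 and 2 swap velocities; positions: p0=6 p1=66 p2=66; velocities now: v0=0 v1=3 v2=4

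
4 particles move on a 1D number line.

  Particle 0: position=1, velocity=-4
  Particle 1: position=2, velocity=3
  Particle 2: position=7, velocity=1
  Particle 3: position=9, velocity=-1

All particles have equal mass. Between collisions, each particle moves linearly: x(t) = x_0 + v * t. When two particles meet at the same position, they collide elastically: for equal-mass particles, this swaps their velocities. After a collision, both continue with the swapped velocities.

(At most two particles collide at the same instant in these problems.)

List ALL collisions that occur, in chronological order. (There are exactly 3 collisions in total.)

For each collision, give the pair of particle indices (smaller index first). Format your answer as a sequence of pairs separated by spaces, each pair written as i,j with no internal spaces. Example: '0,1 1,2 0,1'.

Answer: 2,3 1,2 2,3

Derivation:
Collision at t=1: particles 2 and 3 swap velocities; positions: p0=-3 p1=5 p2=8 p3=8; velocities now: v0=-4 v1=3 v2=-1 v3=1
Collision at t=7/4: particles 1 and 2 swap velocities; positions: p0=-6 p1=29/4 p2=29/4 p3=35/4; velocities now: v0=-4 v1=-1 v2=3 v3=1
Collision at t=5/2: particles 2 and 3 swap velocities; positions: p0=-9 p1=13/2 p2=19/2 p3=19/2; velocities now: v0=-4 v1=-1 v2=1 v3=3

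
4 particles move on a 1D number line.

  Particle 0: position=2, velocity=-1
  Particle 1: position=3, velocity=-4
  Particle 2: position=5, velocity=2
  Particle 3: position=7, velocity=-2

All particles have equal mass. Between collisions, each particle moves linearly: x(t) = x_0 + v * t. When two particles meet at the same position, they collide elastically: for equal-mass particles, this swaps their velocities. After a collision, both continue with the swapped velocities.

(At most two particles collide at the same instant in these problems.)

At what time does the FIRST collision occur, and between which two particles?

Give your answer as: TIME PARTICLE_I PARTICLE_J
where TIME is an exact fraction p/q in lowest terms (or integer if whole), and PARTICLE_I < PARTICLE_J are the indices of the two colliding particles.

Pair (0,1): pos 2,3 vel -1,-4 -> gap=1, closing at 3/unit, collide at t=1/3
Pair (1,2): pos 3,5 vel -4,2 -> not approaching (rel speed -6 <= 0)
Pair (2,3): pos 5,7 vel 2,-2 -> gap=2, closing at 4/unit, collide at t=1/2
Earliest collision: t=1/3 between 0 and 1

Answer: 1/3 0 1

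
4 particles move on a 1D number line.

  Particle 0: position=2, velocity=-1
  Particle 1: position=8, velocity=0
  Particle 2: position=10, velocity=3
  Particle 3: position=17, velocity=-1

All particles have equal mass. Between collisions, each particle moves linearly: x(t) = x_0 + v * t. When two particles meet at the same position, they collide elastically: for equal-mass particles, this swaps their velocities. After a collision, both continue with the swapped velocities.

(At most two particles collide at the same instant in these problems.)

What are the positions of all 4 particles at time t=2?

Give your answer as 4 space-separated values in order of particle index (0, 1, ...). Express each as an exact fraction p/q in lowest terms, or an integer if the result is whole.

Collision at t=7/4: particles 2 and 3 swap velocities; positions: p0=1/4 p1=8 p2=61/4 p3=61/4; velocities now: v0=-1 v1=0 v2=-1 v3=3
Advance to t=2 (no further collisions before then); velocities: v0=-1 v1=0 v2=-1 v3=3; positions = 0 8 15 16

Answer: 0 8 15 16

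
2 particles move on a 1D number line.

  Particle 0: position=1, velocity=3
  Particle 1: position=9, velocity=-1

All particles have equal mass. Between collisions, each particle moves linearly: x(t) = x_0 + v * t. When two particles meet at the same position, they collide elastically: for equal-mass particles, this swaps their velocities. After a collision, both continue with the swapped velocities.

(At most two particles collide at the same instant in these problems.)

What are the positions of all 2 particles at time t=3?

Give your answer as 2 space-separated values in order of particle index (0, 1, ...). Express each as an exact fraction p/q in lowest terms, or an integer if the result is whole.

Answer: 6 10

Derivation:
Collision at t=2: particles 0 and 1 swap velocities; positions: p0=7 p1=7; velocities now: v0=-1 v1=3
Advance to t=3 (no further collisions before then); velocities: v0=-1 v1=3; positions = 6 10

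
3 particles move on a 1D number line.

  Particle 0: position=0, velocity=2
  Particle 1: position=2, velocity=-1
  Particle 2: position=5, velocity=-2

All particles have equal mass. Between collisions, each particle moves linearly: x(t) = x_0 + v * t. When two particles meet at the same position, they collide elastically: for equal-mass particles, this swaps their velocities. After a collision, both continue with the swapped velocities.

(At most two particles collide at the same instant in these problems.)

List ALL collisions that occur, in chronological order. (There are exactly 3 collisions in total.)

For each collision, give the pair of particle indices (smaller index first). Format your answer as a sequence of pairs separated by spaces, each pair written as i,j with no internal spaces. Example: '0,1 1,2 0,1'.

Collision at t=2/3: particles 0 and 1 swap velocities; positions: p0=4/3 p1=4/3 p2=11/3; velocities now: v0=-1 v1=2 v2=-2
Collision at t=5/4: particles 1 and 2 swap velocities; positions: p0=3/4 p1=5/2 p2=5/2; velocities now: v0=-1 v1=-2 v2=2
Collision at t=3: particles 0 and 1 swap velocities; positions: p0=-1 p1=-1 p2=6; velocities now: v0=-2 v1=-1 v2=2

Answer: 0,1 1,2 0,1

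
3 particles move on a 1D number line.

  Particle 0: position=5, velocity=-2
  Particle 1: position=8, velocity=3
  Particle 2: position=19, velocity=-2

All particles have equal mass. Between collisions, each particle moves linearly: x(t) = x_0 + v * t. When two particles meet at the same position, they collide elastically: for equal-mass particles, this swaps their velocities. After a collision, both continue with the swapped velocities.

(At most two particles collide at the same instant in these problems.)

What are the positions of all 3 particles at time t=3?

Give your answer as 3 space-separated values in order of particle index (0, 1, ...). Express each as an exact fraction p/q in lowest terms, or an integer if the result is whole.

Answer: -1 13 17

Derivation:
Collision at t=11/5: particles 1 and 2 swap velocities; positions: p0=3/5 p1=73/5 p2=73/5; velocities now: v0=-2 v1=-2 v2=3
Advance to t=3 (no further collisions before then); velocities: v0=-2 v1=-2 v2=3; positions = -1 13 17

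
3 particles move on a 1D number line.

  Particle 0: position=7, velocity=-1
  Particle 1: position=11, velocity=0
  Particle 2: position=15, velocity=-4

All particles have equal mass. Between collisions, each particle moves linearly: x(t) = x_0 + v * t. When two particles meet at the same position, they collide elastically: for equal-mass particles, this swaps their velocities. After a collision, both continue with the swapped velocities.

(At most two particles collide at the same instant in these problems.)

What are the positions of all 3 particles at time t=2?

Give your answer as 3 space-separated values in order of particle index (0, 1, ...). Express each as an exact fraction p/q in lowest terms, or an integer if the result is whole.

Collision at t=1: particles 1 and 2 swap velocities; positions: p0=6 p1=11 p2=11; velocities now: v0=-1 v1=-4 v2=0
Advance to t=2 (no further collisions before then); velocities: v0=-1 v1=-4 v2=0; positions = 5 7 11

Answer: 5 7 11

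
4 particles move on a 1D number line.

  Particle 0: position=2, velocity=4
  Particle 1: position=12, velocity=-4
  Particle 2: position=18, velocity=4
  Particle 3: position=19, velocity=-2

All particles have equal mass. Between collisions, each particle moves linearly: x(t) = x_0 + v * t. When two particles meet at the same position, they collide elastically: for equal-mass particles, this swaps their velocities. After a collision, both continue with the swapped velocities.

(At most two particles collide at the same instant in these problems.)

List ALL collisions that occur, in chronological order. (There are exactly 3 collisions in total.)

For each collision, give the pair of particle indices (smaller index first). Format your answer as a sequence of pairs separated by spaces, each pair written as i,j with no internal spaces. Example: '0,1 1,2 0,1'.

Collision at t=1/6: particles 2 and 3 swap velocities; positions: p0=8/3 p1=34/3 p2=56/3 p3=56/3; velocities now: v0=4 v1=-4 v2=-2 v3=4
Collision at t=5/4: particles 0 and 1 swap velocities; positions: p0=7 p1=7 p2=33/2 p3=23; velocities now: v0=-4 v1=4 v2=-2 v3=4
Collision at t=17/6: particles 1 and 2 swap velocities; positions: p0=2/3 p1=40/3 p2=40/3 p3=88/3; velocities now: v0=-4 v1=-2 v2=4 v3=4

Answer: 2,3 0,1 1,2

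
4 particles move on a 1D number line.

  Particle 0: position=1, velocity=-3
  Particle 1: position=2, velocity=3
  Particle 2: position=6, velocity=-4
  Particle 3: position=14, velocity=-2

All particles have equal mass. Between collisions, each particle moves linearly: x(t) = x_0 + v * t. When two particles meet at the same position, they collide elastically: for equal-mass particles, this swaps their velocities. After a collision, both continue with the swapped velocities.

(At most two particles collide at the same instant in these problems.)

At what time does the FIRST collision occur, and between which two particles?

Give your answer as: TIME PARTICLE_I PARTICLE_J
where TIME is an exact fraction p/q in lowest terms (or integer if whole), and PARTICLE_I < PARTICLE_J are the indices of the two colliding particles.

Answer: 4/7 1 2

Derivation:
Pair (0,1): pos 1,2 vel -3,3 -> not approaching (rel speed -6 <= 0)
Pair (1,2): pos 2,6 vel 3,-4 -> gap=4, closing at 7/unit, collide at t=4/7
Pair (2,3): pos 6,14 vel -4,-2 -> not approaching (rel speed -2 <= 0)
Earliest collision: t=4/7 between 1 and 2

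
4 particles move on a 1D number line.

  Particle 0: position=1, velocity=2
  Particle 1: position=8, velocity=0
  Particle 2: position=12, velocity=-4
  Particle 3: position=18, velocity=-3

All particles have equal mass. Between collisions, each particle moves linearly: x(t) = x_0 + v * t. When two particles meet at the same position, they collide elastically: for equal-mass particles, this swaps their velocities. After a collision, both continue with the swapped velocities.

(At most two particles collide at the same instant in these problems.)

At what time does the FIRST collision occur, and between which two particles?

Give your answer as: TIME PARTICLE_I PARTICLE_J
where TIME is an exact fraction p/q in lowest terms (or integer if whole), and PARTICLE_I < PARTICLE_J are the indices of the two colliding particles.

Pair (0,1): pos 1,8 vel 2,0 -> gap=7, closing at 2/unit, collide at t=7/2
Pair (1,2): pos 8,12 vel 0,-4 -> gap=4, closing at 4/unit, collide at t=1
Pair (2,3): pos 12,18 vel -4,-3 -> not approaching (rel speed -1 <= 0)
Earliest collision: t=1 between 1 and 2

Answer: 1 1 2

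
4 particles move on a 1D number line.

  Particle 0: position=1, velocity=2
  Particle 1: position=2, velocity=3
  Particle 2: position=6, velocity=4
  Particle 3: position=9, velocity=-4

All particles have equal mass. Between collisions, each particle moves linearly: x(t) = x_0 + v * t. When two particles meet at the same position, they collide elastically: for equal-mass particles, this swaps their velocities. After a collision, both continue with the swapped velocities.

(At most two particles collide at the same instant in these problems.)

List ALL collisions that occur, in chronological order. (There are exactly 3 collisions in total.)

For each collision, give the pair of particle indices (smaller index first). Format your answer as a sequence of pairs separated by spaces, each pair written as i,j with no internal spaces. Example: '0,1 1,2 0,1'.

Collision at t=3/8: particles 2 and 3 swap velocities; positions: p0=7/4 p1=25/8 p2=15/2 p3=15/2; velocities now: v0=2 v1=3 v2=-4 v3=4
Collision at t=1: particles 1 and 2 swap velocities; positions: p0=3 p1=5 p2=5 p3=10; velocities now: v0=2 v1=-4 v2=3 v3=4
Collision at t=4/3: particles 0 and 1 swap velocities; positions: p0=11/3 p1=11/3 p2=6 p3=34/3; velocities now: v0=-4 v1=2 v2=3 v3=4

Answer: 2,3 1,2 0,1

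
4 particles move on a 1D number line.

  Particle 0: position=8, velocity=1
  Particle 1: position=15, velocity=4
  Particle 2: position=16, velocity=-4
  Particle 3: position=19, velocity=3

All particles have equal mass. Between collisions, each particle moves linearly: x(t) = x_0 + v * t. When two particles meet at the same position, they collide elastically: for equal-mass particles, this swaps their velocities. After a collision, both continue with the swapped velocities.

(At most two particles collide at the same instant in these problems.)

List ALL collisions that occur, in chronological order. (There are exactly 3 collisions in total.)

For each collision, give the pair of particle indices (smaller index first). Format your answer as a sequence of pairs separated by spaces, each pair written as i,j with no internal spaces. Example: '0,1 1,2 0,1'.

Collision at t=1/8: particles 1 and 2 swap velocities; positions: p0=65/8 p1=31/2 p2=31/2 p3=155/8; velocities now: v0=1 v1=-4 v2=4 v3=3
Collision at t=8/5: particles 0 and 1 swap velocities; positions: p0=48/5 p1=48/5 p2=107/5 p3=119/5; velocities now: v0=-4 v1=1 v2=4 v3=3
Collision at t=4: particles 2 and 3 swap velocities; positions: p0=0 p1=12 p2=31 p3=31; velocities now: v0=-4 v1=1 v2=3 v3=4

Answer: 1,2 0,1 2,3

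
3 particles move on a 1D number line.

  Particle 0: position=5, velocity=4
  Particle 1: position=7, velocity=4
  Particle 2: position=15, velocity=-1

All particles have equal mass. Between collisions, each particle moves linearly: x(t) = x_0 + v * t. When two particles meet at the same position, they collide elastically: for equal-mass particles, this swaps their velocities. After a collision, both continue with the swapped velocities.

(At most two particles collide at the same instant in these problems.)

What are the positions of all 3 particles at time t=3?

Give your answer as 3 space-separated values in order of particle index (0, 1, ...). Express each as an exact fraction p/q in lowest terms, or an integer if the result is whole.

Answer: 12 17 19

Derivation:
Collision at t=8/5: particles 1 and 2 swap velocities; positions: p0=57/5 p1=67/5 p2=67/5; velocities now: v0=4 v1=-1 v2=4
Collision at t=2: particles 0 and 1 swap velocities; positions: p0=13 p1=13 p2=15; velocities now: v0=-1 v1=4 v2=4
Advance to t=3 (no further collisions before then); velocities: v0=-1 v1=4 v2=4; positions = 12 17 19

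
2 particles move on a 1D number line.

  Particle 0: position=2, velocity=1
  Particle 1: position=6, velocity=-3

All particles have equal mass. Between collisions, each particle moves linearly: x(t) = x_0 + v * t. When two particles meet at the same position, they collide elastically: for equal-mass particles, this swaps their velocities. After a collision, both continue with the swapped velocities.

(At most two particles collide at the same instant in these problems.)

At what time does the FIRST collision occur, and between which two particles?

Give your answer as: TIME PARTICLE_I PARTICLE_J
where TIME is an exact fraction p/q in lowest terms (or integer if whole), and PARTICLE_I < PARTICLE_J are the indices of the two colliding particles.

Pair (0,1): pos 2,6 vel 1,-3 -> gap=4, closing at 4/unit, collide at t=1
Earliest collision: t=1 between 0 and 1

Answer: 1 0 1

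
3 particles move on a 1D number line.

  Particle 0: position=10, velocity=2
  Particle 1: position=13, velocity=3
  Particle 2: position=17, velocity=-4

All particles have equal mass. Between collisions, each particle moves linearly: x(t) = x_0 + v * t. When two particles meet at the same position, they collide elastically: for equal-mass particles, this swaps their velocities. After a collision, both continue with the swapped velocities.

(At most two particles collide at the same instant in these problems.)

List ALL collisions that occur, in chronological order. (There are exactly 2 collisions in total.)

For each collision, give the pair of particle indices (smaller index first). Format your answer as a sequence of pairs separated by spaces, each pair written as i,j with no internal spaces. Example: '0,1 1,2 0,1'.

Collision at t=4/7: particles 1 and 2 swap velocities; positions: p0=78/7 p1=103/7 p2=103/7; velocities now: v0=2 v1=-4 v2=3
Collision at t=7/6: particles 0 and 1 swap velocities; positions: p0=37/3 p1=37/3 p2=33/2; velocities now: v0=-4 v1=2 v2=3

Answer: 1,2 0,1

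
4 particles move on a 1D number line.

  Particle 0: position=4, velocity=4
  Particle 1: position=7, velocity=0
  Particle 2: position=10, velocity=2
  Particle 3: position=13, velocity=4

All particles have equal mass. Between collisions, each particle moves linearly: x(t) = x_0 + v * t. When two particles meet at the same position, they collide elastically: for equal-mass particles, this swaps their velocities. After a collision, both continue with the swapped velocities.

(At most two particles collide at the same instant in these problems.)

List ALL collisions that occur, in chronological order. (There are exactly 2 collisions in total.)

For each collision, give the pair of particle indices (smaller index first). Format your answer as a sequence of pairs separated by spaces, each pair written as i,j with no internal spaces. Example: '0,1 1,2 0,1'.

Collision at t=3/4: particles 0 and 1 swap velocities; positions: p0=7 p1=7 p2=23/2 p3=16; velocities now: v0=0 v1=4 v2=2 v3=4
Collision at t=3: particles 1 and 2 swap velocities; positions: p0=7 p1=16 p2=16 p3=25; velocities now: v0=0 v1=2 v2=4 v3=4

Answer: 0,1 1,2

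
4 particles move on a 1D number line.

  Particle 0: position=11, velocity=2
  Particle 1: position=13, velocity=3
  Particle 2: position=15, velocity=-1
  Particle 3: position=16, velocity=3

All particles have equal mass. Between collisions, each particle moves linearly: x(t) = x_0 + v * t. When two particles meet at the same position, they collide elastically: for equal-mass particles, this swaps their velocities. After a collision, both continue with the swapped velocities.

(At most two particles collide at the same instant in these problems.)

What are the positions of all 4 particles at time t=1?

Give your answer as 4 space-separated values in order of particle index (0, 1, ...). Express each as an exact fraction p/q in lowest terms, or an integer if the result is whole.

Collision at t=1/2: particles 1 and 2 swap velocities; positions: p0=12 p1=29/2 p2=29/2 p3=35/2; velocities now: v0=2 v1=-1 v2=3 v3=3
Advance to t=1 (no further collisions before then); velocities: v0=2 v1=-1 v2=3 v3=3; positions = 13 14 16 19

Answer: 13 14 16 19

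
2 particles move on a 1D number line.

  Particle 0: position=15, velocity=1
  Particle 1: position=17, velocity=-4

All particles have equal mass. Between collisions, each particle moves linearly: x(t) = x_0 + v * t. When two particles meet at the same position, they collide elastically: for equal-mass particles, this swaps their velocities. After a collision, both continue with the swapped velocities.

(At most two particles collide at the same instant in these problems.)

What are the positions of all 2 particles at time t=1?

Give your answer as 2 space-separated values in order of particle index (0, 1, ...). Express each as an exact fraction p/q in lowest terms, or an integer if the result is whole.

Collision at t=2/5: particles 0 and 1 swap velocities; positions: p0=77/5 p1=77/5; velocities now: v0=-4 v1=1
Advance to t=1 (no further collisions before then); velocities: v0=-4 v1=1; positions = 13 16

Answer: 13 16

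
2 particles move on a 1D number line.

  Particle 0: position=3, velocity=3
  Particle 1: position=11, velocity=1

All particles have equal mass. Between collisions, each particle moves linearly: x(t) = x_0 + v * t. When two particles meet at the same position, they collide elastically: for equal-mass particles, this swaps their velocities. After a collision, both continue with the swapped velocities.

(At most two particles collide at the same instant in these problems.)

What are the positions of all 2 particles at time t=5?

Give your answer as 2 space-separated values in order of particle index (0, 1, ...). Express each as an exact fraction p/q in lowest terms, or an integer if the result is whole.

Answer: 16 18

Derivation:
Collision at t=4: particles 0 and 1 swap velocities; positions: p0=15 p1=15; velocities now: v0=1 v1=3
Advance to t=5 (no further collisions before then); velocities: v0=1 v1=3; positions = 16 18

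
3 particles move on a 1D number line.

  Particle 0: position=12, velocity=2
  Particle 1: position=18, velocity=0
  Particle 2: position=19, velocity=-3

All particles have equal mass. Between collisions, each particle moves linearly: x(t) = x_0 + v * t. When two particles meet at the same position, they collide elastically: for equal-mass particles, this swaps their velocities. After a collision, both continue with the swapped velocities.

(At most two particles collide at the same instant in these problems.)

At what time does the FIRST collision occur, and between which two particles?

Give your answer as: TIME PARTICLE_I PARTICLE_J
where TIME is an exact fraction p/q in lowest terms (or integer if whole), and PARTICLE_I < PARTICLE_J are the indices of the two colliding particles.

Pair (0,1): pos 12,18 vel 2,0 -> gap=6, closing at 2/unit, collide at t=3
Pair (1,2): pos 18,19 vel 0,-3 -> gap=1, closing at 3/unit, collide at t=1/3
Earliest collision: t=1/3 between 1 and 2

Answer: 1/3 1 2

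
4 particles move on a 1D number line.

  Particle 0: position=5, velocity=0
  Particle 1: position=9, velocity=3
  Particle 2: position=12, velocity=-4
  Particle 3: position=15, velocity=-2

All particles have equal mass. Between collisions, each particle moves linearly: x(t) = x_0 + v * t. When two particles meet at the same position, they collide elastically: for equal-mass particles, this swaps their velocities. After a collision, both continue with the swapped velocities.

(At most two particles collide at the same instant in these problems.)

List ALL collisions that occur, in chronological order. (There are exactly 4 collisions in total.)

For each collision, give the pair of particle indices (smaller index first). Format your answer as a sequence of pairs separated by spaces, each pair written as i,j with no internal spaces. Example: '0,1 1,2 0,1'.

Collision at t=3/7: particles 1 and 2 swap velocities; positions: p0=5 p1=72/7 p2=72/7 p3=99/7; velocities now: v0=0 v1=-4 v2=3 v3=-2
Collision at t=6/5: particles 2 and 3 swap velocities; positions: p0=5 p1=36/5 p2=63/5 p3=63/5; velocities now: v0=0 v1=-4 v2=-2 v3=3
Collision at t=7/4: particles 0 and 1 swap velocities; positions: p0=5 p1=5 p2=23/2 p3=57/4; velocities now: v0=-4 v1=0 v2=-2 v3=3
Collision at t=5: particles 1 and 2 swap velocities; positions: p0=-8 p1=5 p2=5 p3=24; velocities now: v0=-4 v1=-2 v2=0 v3=3

Answer: 1,2 2,3 0,1 1,2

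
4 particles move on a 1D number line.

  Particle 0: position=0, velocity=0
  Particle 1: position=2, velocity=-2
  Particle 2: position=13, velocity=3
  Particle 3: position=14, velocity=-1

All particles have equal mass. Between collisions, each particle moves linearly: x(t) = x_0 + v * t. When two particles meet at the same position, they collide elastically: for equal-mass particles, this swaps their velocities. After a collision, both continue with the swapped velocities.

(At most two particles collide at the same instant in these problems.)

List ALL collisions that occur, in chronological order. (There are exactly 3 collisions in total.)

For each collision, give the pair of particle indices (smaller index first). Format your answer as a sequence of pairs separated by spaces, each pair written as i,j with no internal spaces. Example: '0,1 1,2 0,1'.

Collision at t=1/4: particles 2 and 3 swap velocities; positions: p0=0 p1=3/2 p2=55/4 p3=55/4; velocities now: v0=0 v1=-2 v2=-1 v3=3
Collision at t=1: particles 0 and 1 swap velocities; positions: p0=0 p1=0 p2=13 p3=16; velocities now: v0=-2 v1=0 v2=-1 v3=3
Collision at t=14: particles 1 and 2 swap velocities; positions: p0=-26 p1=0 p2=0 p3=55; velocities now: v0=-2 v1=-1 v2=0 v3=3

Answer: 2,3 0,1 1,2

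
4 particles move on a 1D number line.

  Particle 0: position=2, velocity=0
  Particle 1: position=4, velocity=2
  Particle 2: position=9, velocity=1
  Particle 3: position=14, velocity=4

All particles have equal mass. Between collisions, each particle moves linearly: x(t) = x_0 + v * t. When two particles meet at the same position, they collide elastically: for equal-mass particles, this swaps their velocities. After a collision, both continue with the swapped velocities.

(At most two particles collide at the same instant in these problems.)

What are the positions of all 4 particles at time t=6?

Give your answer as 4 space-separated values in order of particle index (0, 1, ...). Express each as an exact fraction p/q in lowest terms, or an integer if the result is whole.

Collision at t=5: particles 1 and 2 swap velocities; positions: p0=2 p1=14 p2=14 p3=34; velocities now: v0=0 v1=1 v2=2 v3=4
Advance to t=6 (no further collisions before then); velocities: v0=0 v1=1 v2=2 v3=4; positions = 2 15 16 38

Answer: 2 15 16 38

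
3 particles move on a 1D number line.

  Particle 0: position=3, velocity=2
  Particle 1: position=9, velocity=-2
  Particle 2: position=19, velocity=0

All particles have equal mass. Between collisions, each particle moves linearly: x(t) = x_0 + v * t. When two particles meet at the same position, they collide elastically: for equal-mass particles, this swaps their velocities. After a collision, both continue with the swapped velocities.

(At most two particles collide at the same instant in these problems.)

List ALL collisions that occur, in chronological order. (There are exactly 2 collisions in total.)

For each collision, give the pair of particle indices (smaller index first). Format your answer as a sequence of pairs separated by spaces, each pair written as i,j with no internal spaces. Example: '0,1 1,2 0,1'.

Answer: 0,1 1,2

Derivation:
Collision at t=3/2: particles 0 and 1 swap velocities; positions: p0=6 p1=6 p2=19; velocities now: v0=-2 v1=2 v2=0
Collision at t=8: particles 1 and 2 swap velocities; positions: p0=-7 p1=19 p2=19; velocities now: v0=-2 v1=0 v2=2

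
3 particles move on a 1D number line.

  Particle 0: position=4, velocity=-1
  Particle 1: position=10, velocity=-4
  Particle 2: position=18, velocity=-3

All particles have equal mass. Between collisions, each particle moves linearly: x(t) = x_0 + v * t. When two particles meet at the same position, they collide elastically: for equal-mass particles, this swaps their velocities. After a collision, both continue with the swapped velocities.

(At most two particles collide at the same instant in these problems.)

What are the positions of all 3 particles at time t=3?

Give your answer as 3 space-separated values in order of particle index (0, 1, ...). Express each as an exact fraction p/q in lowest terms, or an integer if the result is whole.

Answer: -2 1 9

Derivation:
Collision at t=2: particles 0 and 1 swap velocities; positions: p0=2 p1=2 p2=12; velocities now: v0=-4 v1=-1 v2=-3
Advance to t=3 (no further collisions before then); velocities: v0=-4 v1=-1 v2=-3; positions = -2 1 9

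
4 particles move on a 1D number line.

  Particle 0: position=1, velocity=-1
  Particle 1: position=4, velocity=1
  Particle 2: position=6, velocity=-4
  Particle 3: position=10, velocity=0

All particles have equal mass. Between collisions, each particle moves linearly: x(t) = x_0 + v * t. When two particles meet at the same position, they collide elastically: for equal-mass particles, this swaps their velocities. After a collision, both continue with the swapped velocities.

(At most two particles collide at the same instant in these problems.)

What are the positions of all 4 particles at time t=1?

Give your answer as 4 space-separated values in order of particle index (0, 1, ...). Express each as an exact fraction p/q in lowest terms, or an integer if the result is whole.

Collision at t=2/5: particles 1 and 2 swap velocities; positions: p0=3/5 p1=22/5 p2=22/5 p3=10; velocities now: v0=-1 v1=-4 v2=1 v3=0
Advance to t=1 (no further collisions before then); velocities: v0=-1 v1=-4 v2=1 v3=0; positions = 0 2 5 10

Answer: 0 2 5 10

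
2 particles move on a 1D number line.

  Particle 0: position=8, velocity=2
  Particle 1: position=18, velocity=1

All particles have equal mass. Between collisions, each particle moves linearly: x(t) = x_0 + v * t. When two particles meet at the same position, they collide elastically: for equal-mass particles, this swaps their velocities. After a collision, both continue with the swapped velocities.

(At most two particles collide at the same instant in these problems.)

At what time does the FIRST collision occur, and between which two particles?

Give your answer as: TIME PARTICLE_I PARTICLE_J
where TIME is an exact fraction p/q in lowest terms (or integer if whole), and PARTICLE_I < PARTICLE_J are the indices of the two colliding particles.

Answer: 10 0 1

Derivation:
Pair (0,1): pos 8,18 vel 2,1 -> gap=10, closing at 1/unit, collide at t=10
Earliest collision: t=10 between 0 and 1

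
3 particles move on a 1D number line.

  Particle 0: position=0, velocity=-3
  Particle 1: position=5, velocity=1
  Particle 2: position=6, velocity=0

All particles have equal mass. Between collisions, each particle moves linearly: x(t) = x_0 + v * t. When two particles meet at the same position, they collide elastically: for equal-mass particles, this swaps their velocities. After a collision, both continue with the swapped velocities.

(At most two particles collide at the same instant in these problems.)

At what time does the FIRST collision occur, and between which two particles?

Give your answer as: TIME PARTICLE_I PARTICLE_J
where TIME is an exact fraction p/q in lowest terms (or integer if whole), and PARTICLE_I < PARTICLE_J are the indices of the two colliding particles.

Pair (0,1): pos 0,5 vel -3,1 -> not approaching (rel speed -4 <= 0)
Pair (1,2): pos 5,6 vel 1,0 -> gap=1, closing at 1/unit, collide at t=1
Earliest collision: t=1 between 1 and 2

Answer: 1 1 2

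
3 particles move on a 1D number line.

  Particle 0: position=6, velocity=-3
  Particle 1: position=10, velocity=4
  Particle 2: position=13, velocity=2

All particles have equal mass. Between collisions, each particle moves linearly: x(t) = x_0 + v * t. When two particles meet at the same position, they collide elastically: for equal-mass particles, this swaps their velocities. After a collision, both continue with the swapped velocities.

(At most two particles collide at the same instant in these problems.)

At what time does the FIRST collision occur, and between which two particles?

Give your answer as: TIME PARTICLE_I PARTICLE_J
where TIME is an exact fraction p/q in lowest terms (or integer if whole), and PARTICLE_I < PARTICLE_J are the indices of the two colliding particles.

Pair (0,1): pos 6,10 vel -3,4 -> not approaching (rel speed -7 <= 0)
Pair (1,2): pos 10,13 vel 4,2 -> gap=3, closing at 2/unit, collide at t=3/2
Earliest collision: t=3/2 between 1 and 2

Answer: 3/2 1 2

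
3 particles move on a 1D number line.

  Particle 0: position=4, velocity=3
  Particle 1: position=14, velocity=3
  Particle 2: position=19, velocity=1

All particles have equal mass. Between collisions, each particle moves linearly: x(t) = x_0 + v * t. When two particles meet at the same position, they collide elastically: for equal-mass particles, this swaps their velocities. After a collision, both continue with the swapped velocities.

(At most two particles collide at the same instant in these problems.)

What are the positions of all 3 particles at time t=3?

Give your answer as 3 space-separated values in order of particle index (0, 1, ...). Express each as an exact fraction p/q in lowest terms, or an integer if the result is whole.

Answer: 13 22 23

Derivation:
Collision at t=5/2: particles 1 and 2 swap velocities; positions: p0=23/2 p1=43/2 p2=43/2; velocities now: v0=3 v1=1 v2=3
Advance to t=3 (no further collisions before then); velocities: v0=3 v1=1 v2=3; positions = 13 22 23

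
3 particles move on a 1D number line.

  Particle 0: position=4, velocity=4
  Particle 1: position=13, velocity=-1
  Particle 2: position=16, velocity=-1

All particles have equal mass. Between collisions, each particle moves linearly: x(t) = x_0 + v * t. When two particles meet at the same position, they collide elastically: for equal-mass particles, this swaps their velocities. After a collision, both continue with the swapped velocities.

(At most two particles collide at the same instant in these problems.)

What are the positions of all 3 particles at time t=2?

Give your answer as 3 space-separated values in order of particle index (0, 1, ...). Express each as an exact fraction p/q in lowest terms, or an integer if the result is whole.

Collision at t=9/5: particles 0 and 1 swap velocities; positions: p0=56/5 p1=56/5 p2=71/5; velocities now: v0=-1 v1=4 v2=-1
Advance to t=2 (no further collisions before then); velocities: v0=-1 v1=4 v2=-1; positions = 11 12 14

Answer: 11 12 14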